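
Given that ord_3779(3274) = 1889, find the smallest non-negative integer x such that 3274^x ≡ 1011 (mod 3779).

1625

Baby-step giant-step with m = ceil(sqrt(1889)) = 44.
Baby table (3274^j mod 3779 for j=0..43):
  0:1  1:3274  2:1832  3:695  4:472  5:3496  6:3092  7:3046
  8:3602  9:2468  10:730  11:1692  12:3373  13:964  14:671  15:1255
  16:1097  17:1528  18:3055  19:2836  20:61  21:3206  22:2161  23:826
  24:2339  25:1632  26:3441  27:635  28:540  29:3167  30:2961  31:1179
  32:1687  33:2119  34:3141  35:975  36:2674  37:2512  38:1184  39:2941
  40:3721  41:2837  42:3335  43:1259
Giant step factor: 3274^(-44) ≡ 2780 (mod 3779).
Scan 1011·2780^i mod 3779 for i = 0, 1, …:
  i=0: 1011   i=1: 2783   i=2: 1127   i=3: 269
  i=4: 3357   i=5: 2109   i=6: 1791   i=7: 2037
  i=8: 1918   i=9: 3650     …   i=35: 296
  i=36: 2837
Match at i=36, j=41: x = 36·44 + 41 = 1625.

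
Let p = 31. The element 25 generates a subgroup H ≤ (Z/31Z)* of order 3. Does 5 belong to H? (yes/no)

yes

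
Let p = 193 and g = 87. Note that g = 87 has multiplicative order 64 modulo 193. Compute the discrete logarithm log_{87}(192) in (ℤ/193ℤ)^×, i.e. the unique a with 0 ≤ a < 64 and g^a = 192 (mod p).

Baby-step giant-step with m = ceil(sqrt(64)) = 8.
Baby table (87^j mod 193 for j=0..7):
  0:1  1:87  2:42  3:180  4:27  5:33  6:169  7:35
Giant step factor: 87^(-8) ≡ 184 (mod 193).
Scan 192·184^i mod 193 for i = 0, 1, …:
  i=0: 192   i=1: 9   i=2: 112   i=3: 150
  i=4: 1
Match at i=4, j=0: a = 4·8 + 0 = 32.

32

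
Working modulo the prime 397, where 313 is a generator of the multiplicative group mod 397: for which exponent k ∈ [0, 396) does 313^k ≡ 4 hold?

126

Baby-step giant-step with m = ceil(sqrt(396)) = 20.
Baby table (313^j mod 397 for j=0..19):
  0:1  1:313  2:307  3:17  4:160  5:58  6:289  7:338
  8:192  9:149  10:188  11:88  12:151  13:20  14:305  15:185
  16:340  17:24  18:366  19:222
Giant step factor: 313^(-20) ≡ 361 (mod 397).
Scan 4·361^i mod 397 for i = 0, 1, …:
  i=0: 4   i=1: 253   i=2: 23   i=3: 363
  i=4: 33   i=5: 3   i=6: 289
Match at i=6, j=6: k = 6·20 + 6 = 126.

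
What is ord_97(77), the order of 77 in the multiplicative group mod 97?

The order of 77 must divide p − 1 = 96 = 2^5 · 3.
Divisors: 1, 2, 3, 4, 6, 8, 12, 16, 24, 32, 48, 96.
Check each in increasing order: 77^1 ≡ 77;  77^2 ≡ 12;  77^3 ≡ 51;  77^4 ≡ 47;  77^6 ≡ 79;  77^8 ≡ 75;  77^12 ≡ 33;  77^16 ≡ 96;  77^24 ≡ 22;  77^32 ≡ 1.
Smallest exponent giving 1 is 32.

32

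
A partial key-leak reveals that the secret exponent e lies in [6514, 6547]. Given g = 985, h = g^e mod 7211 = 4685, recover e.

6529

Compute 985^6514 mod 7211 = 2562, then multiply by 985 repeatedly:
  985^6514=2562  985^6515=6931  985^6516=5429  985^6517=4214  985^6518=4465
  985^6519=6526  985^6520=3109  985^6521=4901  985^6522=3326  985^6523=2316
  985^6524=2584  985^6525=6968  985^6526=5819  985^6527=6181  985^6528=2201
  985^6529=4685
Found 4685 at exponent 6529.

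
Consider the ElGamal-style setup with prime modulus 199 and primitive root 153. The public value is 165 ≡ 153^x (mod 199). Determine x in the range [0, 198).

Baby-step giant-step with m = ceil(sqrt(198)) = 15.
Baby table (153^j mod 199 for j=0..14):
  0:1  1:153  2:126  3:174  4:155  5:34  6:28  7:105
  8:145  9:96  10:161  11:156  12:187  13:154  14:80
Giant step factor: 153^(-15) ≡ 67 (mod 199).
Scan 165·67^i mod 199 for i = 0, 1, …:
  i=0: 165   i=1: 110   i=2: 7   i=3: 71
  i=4: 180   i=5: 120   i=6: 80
Match at i=6, j=14: x = 6·15 + 14 = 104.

104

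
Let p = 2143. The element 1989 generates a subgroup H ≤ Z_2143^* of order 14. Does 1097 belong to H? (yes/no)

⟨1989⟩ has order 14; its elements mod 2143 are {1, 143, 154, 592, 981, 988, 1064, 1079, 1155, 1162, 1551, 1989, 2000, 2142}.
1097 is not in this set.

no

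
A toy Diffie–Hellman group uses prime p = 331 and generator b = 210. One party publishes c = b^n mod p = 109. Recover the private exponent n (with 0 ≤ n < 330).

Baby-step giant-step with m = ceil(sqrt(330)) = 19.
Baby table (210^j mod 331 for j=0..18):
  0:1  1:210  2:77  3:282  4:302  5:199  6:84  7:97
  8:179  9:187  10:212  11:166  12:105  13:204  14:141  15:151
  16:265  17:42  18:214
Giant step factor: 210^(-19) ≡ 135 (mod 331).
Scan 109·135^i mod 331 for i = 0, 1, …:
  i=0: 109   i=1: 151
Match at i=1, j=15: n = 1·19 + 15 = 34.

34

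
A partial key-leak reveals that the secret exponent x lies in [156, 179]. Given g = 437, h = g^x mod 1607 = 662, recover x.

Compute 437^156 mod 1607 = 796, then multiply by 437 repeatedly:
  437^156=796  437^157=740  437^158=373  437^159=694  437^160=1162
  437^161=1589  437^162=169  437^163=1538  437^164=380  437^165=539
  437^166=921  437^167=727  437^168=1120  437^169=912  437^170=8
  437^171=282  437^172=1102  437^173=1081  437^174=1546  437^175=662
Found 662 at exponent 175.

175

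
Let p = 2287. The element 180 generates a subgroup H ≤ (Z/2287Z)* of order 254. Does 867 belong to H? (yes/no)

no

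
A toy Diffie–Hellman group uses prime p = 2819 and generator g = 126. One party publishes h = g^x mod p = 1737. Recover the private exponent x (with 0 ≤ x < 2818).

Baby-step giant-step with m = ceil(sqrt(2818)) = 54.
Baby table (126^j mod 2819 for j=0..53):
  0:1  1:126  2:1781  3:1705  4:586  5:542  6:636  7:1204
  8:2297  9:1884  10:588  11:794  12:1379  13:1795  14:650  15:149
  16:1860  17:383  18:335  19:2744  20:1826  21:1737  22:1799  23:1154
  24:1635  25:223  26:2727  27:2503  28:2469  29:1004  30:2468  31:878
  32:687  33:1992  34:101  35:1450  36:2284  37:246  38:2806  39:1181
  40:2218  41:387  42:839  43:1411  44:189  45:1262  46:1148  47:879
  48:813  49:954  50:1806  51:2036  52:7  53:882
Giant step factor: 126^(-54) ≡ 1245 (mod 2819).
Scan 1737·1245^i mod 2819 for i = 0, 1, …:
  i=0: 1737
Match at i=0, j=21: x = 0·54 + 21 = 21.

21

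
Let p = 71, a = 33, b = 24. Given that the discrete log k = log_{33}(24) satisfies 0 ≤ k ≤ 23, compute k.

2

Compute 33^0 mod 71 = 1, then multiply by 33 repeatedly:
  33^0=1  33^1=33  33^2=24
Found 24 at exponent 2.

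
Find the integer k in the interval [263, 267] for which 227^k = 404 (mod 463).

263

Compute 227^263 mod 463 = 404, then multiply by 227 repeatedly:
  227^263=404
Found 404 at exponent 263.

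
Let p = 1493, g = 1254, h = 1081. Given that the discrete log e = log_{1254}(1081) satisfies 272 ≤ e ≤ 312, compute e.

Compute 1254^272 mod 1493 = 1468, then multiply by 1254 repeatedly:
  1254^272=1468  1254^273=3  1254^274=776  1254^275=1161  1254^276=219
  1254^277=1407  1254^278=1145  1254^279=1057  1254^280=1187  1254^281=1470
  1254^282=1018  1254^283=57  1254^284=1307  1254^285=1157  1254^286=1175
  1254^287=1352  1254^288=853  1254^289=674  1254^290=158  1254^291=1056
  1254^292=1426  1254^293=1083  1254^294=945  1254^295=1081
Found 1081 at exponent 295.

295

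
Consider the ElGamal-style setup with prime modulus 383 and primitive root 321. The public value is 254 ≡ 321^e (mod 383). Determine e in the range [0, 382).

Baby-step giant-step with m = ceil(sqrt(382)) = 20.
Baby table (321^j mod 383 for j=0..19):
  0:1  1:321  2:14  3:281  4:196  5:104  6:63  7:307
  8:116  9:85  10:92  11:41  12:139  13:191  14:31  15:376
  16:51  17:285  18:331  19:160
Giant step factor: 321^(-20) ≡ 252 (mod 383).
Scan 254·252^i mod 383 for i = 0, 1, …:
  i=0: 254   i=1: 47   i=2: 354   i=3: 352
  i=4: 231   i=5: 379   i=6: 141   i=7: 296
  i=8: 290   i=9: 310   i=10: 371   i=11: 40
  i=12: 122   i=13: 104
Match at i=13, j=5: e = 13·20 + 5 = 265.

265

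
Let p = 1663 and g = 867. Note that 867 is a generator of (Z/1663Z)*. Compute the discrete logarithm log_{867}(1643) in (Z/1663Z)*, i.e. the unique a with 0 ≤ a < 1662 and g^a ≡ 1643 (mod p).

762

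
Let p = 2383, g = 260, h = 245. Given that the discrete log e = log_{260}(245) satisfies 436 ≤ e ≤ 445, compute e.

443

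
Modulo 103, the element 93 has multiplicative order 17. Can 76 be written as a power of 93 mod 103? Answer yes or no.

⟨93⟩ has order 17; its elements mod 103 are {1, 8, 9, 13, 14, 23, 30, 34, 61, 64, 66, 72, 76, 79, 81, 93, 100}.
76 is in this set.

yes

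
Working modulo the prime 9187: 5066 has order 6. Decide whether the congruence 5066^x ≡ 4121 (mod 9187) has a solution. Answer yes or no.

yes

⟨5066⟩ has order 6; its elements mod 9187 are {1, 4121, 4122, 5065, 5066, 9186}.
4121 is in this set.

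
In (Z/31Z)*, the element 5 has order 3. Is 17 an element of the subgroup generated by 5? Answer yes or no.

no

⟨5⟩ has order 3; its elements mod 31 are {1, 5, 25}.
17 is not in this set.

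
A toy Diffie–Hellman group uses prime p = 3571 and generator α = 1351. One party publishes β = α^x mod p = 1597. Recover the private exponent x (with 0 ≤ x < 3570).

1924

Baby-step giant-step with m = ceil(sqrt(3570)) = 60.
Baby table (1351^j mod 3571 for j=0..59):
  0:1  1:1351  2:420  3:3202  4:1421  5:2144  6:463  7:588
  8:1626  9:561  10:859  11:3505  12:109  13:848  14:2928  15:2631
  16:1336  17:1581  18:473  19:3385  20:2255  21:442  22:785  23:3519
  24:1168  25:3157  26:1333  27:1099  28:2784  29:921  30:1563  31:1152
  32:2967  33:1755  34:3432  35:1474  36:2327  37:1297  38:2457  39:1948
  40:3492  41:401  42:2530  43:583  44:2013  45:2032  46:2704  47:3542
  48:102  49:2104  50:3559  51:1643  52:2102  53:857  54:803  55:2840
  56:1586  57:86  58:1914  59:410
Giant step factor: 1351^(-60) ≡ 917 (mod 3571).
Scan 1597·917^i mod 3571 for i = 0, 1, …:
  i=0: 1597   i=1: 339   i=2: 186   i=3: 2725
  i=4: 2696   i=5: 1100   i=6: 1678   i=7: 3196
  i=8: 2512   i=9: 209     …   i=31: 574
  i=32: 1421
Match at i=32, j=4: x = 32·60 + 4 = 1924.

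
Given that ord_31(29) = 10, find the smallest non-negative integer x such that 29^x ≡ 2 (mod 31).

6

Successive powers of 29 modulo 31:
  29^0=1  29^1=29  29^2=4  29^3=23  29^4=16  29^5=30
  29^6=2
So 29^6 ≡ 2 (mod 31), giving x = 6.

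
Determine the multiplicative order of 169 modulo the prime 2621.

The order of 169 must divide p − 1 = 2620 = 2^2 · 5 · 131.
Divisors: 1, 2, 4, 5, 10, 20, 131, 262, 524, 655, 1310, 2620.
Check each in increasing order: 169^1 ≡ 169;  169^2 ≡ 2351;  169^4 ≡ 2133;  169^5 ≡ 1400;  169^10 ≡ 2113;  169^20 ≡ 1206;  169^131 ≡ 120;  169^262 ≡ 1295;  169^524 ≡ 2206;  169^655 ≡ 2620;  169^1310 ≡ 1.
Smallest exponent giving 1 is 1310.

1310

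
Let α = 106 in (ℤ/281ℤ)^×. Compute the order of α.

The order of 106 must divide p − 1 = 280 = 2^3 · 5 · 7.
Divisors: 1, 2, 4, 5, 7, 8, 10, 14, 20, 28, 35, 40, 56, 70, 140, 280.
Check each in increasing order: 106^1 ≡ 106;  106^2 ≡ 277;  106^4 ≡ 16;  106^5 ≡ 10;  106^7 ≡ 241;  106^8 ≡ 256;  106^10 ≡ 100;  106^14 ≡ 195;  106^20 ≡ 165;  106^28 ≡ 90;  106^35 ≡ 53;  106^40 ≡ 249;  106^56 ≡ 232;  106^70 ≡ 280;  106^140 ≡ 1.
Smallest exponent giving 1 is 140.

140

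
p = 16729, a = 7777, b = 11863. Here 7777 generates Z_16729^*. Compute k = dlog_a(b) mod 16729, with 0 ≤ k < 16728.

Baby-step giant-step with m = ceil(sqrt(16728)) = 130.
Baby table (7777^j mod 16729 for j=0..129):
  0:1  1:7777  2:6394  3:7550  4:14289  5:11535  6:6797  7:13358
  8:14805  9:9507  10:10488  11:11301  12:10440  13:6043  14:4650  15:11681
  16:4667  17:10058  18:12991  19:4576  20:4969  21:16652  22:3415  23:9532
  24:4165  25:3861  26:15171  27:11959  28:8632  29:14316  30:4037  31:12145
  32:16460  33:15841  34:3101  35:9988  36:3929  37:8679  38:11797  39:3433
  40:15686  41:2154  42:5929  43:4709  44:2112  45:13875  46:3825  47:2863
  48:15981  49:4496  50:1782  51:7002  52:1659  53:3984  54:1460  55:12158
  56:458  57:15318  58:877  59:11726  60:3323  61:13395  62:1432  63:11879
  64:5445  65:4666  66:2281  67:6597  68:13755  69:7409  70:5117  71:13347
  72:12903  73:6089  74:11083  75:4683  76:658  77:14921  78:8273  79:16116
  80:464  81:11793  82:5783  83:6839  84:5412  85:15689  86:8756  87:8382
  88:10630  89:11521  90:15022  91:7487  92:9479  93:10209  94:16288  95:16517
  96:7447  97:16250  98:5384  99:15410  100:13743  101:14459  102:12034  103:6392
  104:8725  105:1501  106:13164  107:11677  108:7017  109:1211  110:16249  111:14336
  112:9016  113:6193  114:170  115:499  116:16324  117:12096  118:3425  119:3657
  120:1189  121:12445  122:7500  123:10206  124:9686  125:14064  126:1526  127:6841
  128:4237  129:11748
Giant step factor: 7777^(-130) ≡ 7354 (mod 16729).
Scan 11863·7354^i mod 16729 for i = 0, 1, …:
  i=0: 11863   i=1: 15496   i=2: 16365   i=3: 16513
  i=4: 791   i=5: 12051   i=6: 9541   i=7: 3088
  i=8: 7899   i=9: 6158     …   i=39: 6672
  i=40: 16460
Match at i=40, j=32: k = 40·130 + 32 = 5232.

5232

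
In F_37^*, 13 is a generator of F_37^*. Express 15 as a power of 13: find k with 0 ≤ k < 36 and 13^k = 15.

11

Successive powers of 13 modulo 37:
  13^0=1  13^1=13  13^2=21  13^3=14  13^4=34  13^5=35
  13^6=11  13^7=32  13^8=9  13^9=6  13^10=4  13^11=15
So 13^11 ≡ 15 (mod 37), giving k = 11.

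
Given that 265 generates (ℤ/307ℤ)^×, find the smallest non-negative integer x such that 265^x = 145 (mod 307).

60

Baby-step giant-step with m = ceil(sqrt(306)) = 18.
Baby table (265^j mod 307 for j=0..17):
  0:1  1:265  2:229  3:206  4:251  5:203  6:70  7:130
  8:66  9:298  10:71  11:88  12:295  13:197  14:15  15:291
  16:58  17:20
Giant step factor: 265^(-18) ≡ 235 (mod 307).
Scan 145·235^i mod 307 for i = 0, 1, …:
  i=0: 145   i=1: 305   i=2: 144   i=3: 70
Match at i=3, j=6: x = 3·18 + 6 = 60.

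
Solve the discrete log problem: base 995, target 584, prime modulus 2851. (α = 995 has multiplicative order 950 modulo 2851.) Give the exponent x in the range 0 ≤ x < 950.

Baby-step giant-step with m = ceil(sqrt(950)) = 31.
Baby table (995^j mod 2851 for j=0..30):
  0:1  1:995  2:728  3:206  4:2549  5:1716  6:2522  7:510
  8:2823  9:650  10:2424  11:2785  12:2754  13:419  14:659  15:2826
  16:784  17:1757  18:552  19:1848  20:2716  21:2523  22:1505  23:700
  24:856  25:2122  26:1650  27:2425  28:929  29:631  30:625
Giant step factor: 995^(-31) ≡ 1142 (mod 2851).
Scan 584·1142^i mod 2851 for i = 0, 1, …:
  i=0: 584   i=1: 2645   i=2: 1381   i=3: 499
  i=4: 2509   i=5: 23   i=6: 607   i=7: 401
  i=8: 1782   i=9: 2281     …   i=15: 1331
  i=16: 419
Match at i=16, j=13: x = 16·31 + 13 = 509.

509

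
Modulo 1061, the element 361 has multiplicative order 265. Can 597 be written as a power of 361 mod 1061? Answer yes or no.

597 ∈ ⟨361⟩ iff 597^265 ≡ 1 (mod 1061), since |⟨361⟩| = 265.
597^265 mod 1061 = 103.
Since 103 ≠ 1, 597 does not lie in the subgroup.

no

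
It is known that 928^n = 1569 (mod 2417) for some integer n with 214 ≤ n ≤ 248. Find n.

Compute 928^214 mod 2417 = 1853, then multiply by 928 repeatedly:
  928^214=1853  928^215=1097  928^216=459  928^217=560  928^218=25
  928^219=1447  928^220=1381  928^221=558  928^222=586  928^223=2400
  928^224=1143  928^225=2058  928^226=394  928^227=665  928^228=785
  928^229=963  928^230=1791  928^231=1569
Found 1569 at exponent 231.

231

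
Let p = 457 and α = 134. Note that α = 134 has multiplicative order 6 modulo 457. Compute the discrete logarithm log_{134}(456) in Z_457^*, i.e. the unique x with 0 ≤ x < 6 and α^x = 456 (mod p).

Successive powers of 134 modulo 457:
  134^0=1  134^1=134  134^2=133  134^3=456
So 134^3 ≡ 456 (mod 457), giving x = 3.

3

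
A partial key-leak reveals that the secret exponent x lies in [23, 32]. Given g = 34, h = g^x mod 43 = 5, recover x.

23

Compute 34^23 mod 43 = 5, then multiply by 34 repeatedly:
  34^23=5
Found 5 at exponent 23.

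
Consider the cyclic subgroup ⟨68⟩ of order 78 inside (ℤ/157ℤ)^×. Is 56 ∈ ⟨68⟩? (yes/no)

yes

56 ∈ ⟨68⟩ iff 56^78 ≡ 1 (mod 157), since |⟨68⟩| = 78.
56^78 mod 157 = 1.
Since 1 = 1, 56 lies in the subgroup.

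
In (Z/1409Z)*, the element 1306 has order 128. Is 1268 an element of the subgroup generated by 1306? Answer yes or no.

1268 ∈ ⟨1306⟩ iff 1268^128 ≡ 1 (mod 1409), since |⟨1306⟩| = 128.
1268^128 mod 1409 = 1.
Since 1 = 1, 1268 lies in the subgroup.

yes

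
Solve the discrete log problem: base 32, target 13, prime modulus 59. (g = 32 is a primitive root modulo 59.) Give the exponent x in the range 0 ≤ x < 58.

Successive powers of 32 modulo 59:
  32^0=1  32^1=32  32^2=21  32^3=23  32^4=28  32^5=11
  32^6=57  32^7=54  32^8=17  32^9=13
So 32^9 ≡ 13 (mod 59), giving x = 9.

9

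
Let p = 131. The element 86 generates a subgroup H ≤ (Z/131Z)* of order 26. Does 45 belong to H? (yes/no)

yes

45 ∈ ⟨86⟩ iff 45^26 ≡ 1 (mod 131), since |⟨86⟩| = 26.
45^26 mod 131 = 1.
Since 1 = 1, 45 lies in the subgroup.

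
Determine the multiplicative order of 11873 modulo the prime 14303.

7151

The order of 11873 must divide p − 1 = 14302 = 2 · 7151.
Divisors: 1, 2, 7151, 14302.
Check each in increasing order: 11873^1 ≡ 11873;  11873^2 ≡ 12064;  11873^7151 ≡ 1.
Smallest exponent giving 1 is 7151.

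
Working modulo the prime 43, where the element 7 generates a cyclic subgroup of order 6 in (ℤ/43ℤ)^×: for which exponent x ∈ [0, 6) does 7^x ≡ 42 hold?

3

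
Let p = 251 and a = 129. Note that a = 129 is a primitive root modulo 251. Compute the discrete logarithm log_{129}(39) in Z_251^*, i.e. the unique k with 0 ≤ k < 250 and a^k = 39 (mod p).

246

Baby-step giant-step with m = ceil(sqrt(250)) = 16.
Baby table (129^j mod 251 for j=0..15):
  0:1  1:129  2:75  3:137  4:103  5:235  6:195  7:55
  8:67  9:109  10:5  11:143  12:124  13:183  14:13  15:171
Giant step factor: 129^(-16) ≡ 225 (mod 251).
Scan 39·225^i mod 251 for i = 0, 1, …:
  i=0: 39   i=1: 241   i=2: 9   i=3: 17
  i=4: 60   i=5: 197   i=6: 149   i=7: 142
  i=8: 73   i=9: 110     …   i=14: 118
  i=15: 195
Match at i=15, j=6: k = 15·16 + 6 = 246.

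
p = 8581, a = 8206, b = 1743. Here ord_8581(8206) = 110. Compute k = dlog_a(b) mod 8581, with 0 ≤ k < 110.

28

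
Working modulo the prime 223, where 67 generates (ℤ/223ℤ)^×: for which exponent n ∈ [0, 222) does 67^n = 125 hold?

51

Baby-step giant-step with m = ceil(sqrt(222)) = 15.
Baby table (67^j mod 223 for j=0..14):
  0:1  1:67  2:29  3:159  4:172  5:151  6:82  7:142
  8:148  9:104  10:55  11:117  12:34  13:48  14:94
Giant step factor: 67^(-15) ≡ 95 (mod 223).
Scan 125·95^i mod 223 for i = 0, 1, …:
  i=0: 125   i=1: 56   i=2: 191   i=3: 82
Match at i=3, j=6: n = 3·15 + 6 = 51.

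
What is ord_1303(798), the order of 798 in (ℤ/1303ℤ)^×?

The order of 798 must divide p − 1 = 1302 = 2 · 3 · 7 · 31.
Divisors: 1, 2, 3, 6, 7, 14, 21, 31, 42, 62, 93, 186, 217, 434, 651, 1302.
Check each in increasing order: 798^1 ≡ 798;  798^2 ≡ 940;  798^3 ≡ 895;  798^6 ≡ 983;  798^7 ≡ 28;  798^14 ≡ 784;  798^21 ≡ 1104;  798^31 ≡ 944;  798^42 ≡ 511;  798^62 ≡ 1187;  798^93 ≡ 1251;  798^186 ≡ 98;  798^217 ≡ 1302;  798^434 ≡ 1.
Smallest exponent giving 1 is 434.

434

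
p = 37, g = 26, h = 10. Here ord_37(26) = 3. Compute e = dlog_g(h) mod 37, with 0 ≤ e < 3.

Successive powers of 26 modulo 37:
  26^0=1  26^1=26  26^2=10
So 26^2 ≡ 10 (mod 37), giving e = 2.

2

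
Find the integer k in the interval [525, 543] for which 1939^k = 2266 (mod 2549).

Compute 1939^525 mod 2549 = 1048, then multiply by 1939 repeatedly:
  1939^525=1048  1939^526=519  1939^527=2035  1939^528=13  1939^529=2266
Found 2266 at exponent 529.

529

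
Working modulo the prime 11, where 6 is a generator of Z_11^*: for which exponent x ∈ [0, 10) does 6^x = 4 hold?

Successive powers of 6 modulo 11:
  6^0=1  6^1=6  6^2=3  6^3=7  6^4=9  6^5=10
  6^6=5  6^7=8  6^8=4
So 6^8 ≡ 4 (mod 11), giving x = 8.

8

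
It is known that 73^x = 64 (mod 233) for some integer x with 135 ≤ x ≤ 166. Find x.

Compute 73^135 mod 233 = 78, then multiply by 73 repeatedly:
  73^135=78  73^136=102  73^137=223  73^138=202  73^139=67
  73^140=231  73^141=87  73^142=60  73^143=186  73^144=64
Found 64 at exponent 144.

144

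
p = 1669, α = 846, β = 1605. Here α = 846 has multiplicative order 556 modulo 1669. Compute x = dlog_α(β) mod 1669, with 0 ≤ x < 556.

404

Baby-step giant-step with m = ceil(sqrt(556)) = 24.
Baby table (846^j mod 1669 for j=0..23):
  0:1  1:846  2:1384  3:895  4:1113  5:282  6:1574  7:1411
  8:371  9:94  10:1081  11:1583  12:680  13:1144  14:1473  15:1084
  16:783  17:1494  18:491  19:1474  20:261  21:498  22:720  23:1604
Giant step factor: 846^(-24) ≡ 729 (mod 1669).
Scan 1605·729^i mod 1669 for i = 0, 1, …:
  i=0: 1605   i=1: 76   i=2: 327   i=3: 1385
  i=4: 1589   i=5: 95   i=6: 826   i=7: 1314
  i=8: 1569   i=9: 536     …   i=15: 1010
  i=16: 261
Match at i=16, j=20: x = 16·24 + 20 = 404.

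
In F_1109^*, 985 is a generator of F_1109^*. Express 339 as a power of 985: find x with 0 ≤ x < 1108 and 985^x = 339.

182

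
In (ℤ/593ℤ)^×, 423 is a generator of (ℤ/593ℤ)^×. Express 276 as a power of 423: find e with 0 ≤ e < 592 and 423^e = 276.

565

Baby-step giant-step with m = ceil(sqrt(592)) = 25.
Baby table (423^j mod 593 for j=0..24):
  0:1  1:423  2:436  3:5  4:336  5:401  6:25  7:494
  8:226  9:125  10:98  11:537  12:32  13:490  14:313  15:160
  16:78  17:379  18:207  19:390  20:116  21:442  22:171  23:580
  24:431
Giant step factor: 423^(-25) ≡ 550 (mod 593).
Scan 276·550^i mod 593 for i = 0, 1, …:
  i=0: 276   i=1: 585   i=2: 344   i=3: 33
  i=4: 360   i=5: 531   i=6: 294   i=7: 404
  i=8: 418   i=9: 409     …   i=21: 410
  i=22: 160
Match at i=22, j=15: e = 22·25 + 15 = 565.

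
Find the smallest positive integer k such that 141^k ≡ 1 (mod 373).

372

The order of 141 must divide p − 1 = 372 = 2^2 · 3 · 31.
Divisors: 1, 2, 3, 4, 6, 12, 31, 62, 93, 124, 186, 372.
Check each in increasing order: 141^1 ≡ 141;  141^2 ≡ 112;  141^3 ≡ 126;  141^4 ≡ 235;  141^6 ≡ 210;  141^12 ≡ 86;  141^31 ≡ 173;  141^62 ≡ 89;  141^93 ≡ 104;  141^124 ≡ 88;  141^186 ≡ 372;  141^372 ≡ 1.
Smallest exponent giving 1 is 372.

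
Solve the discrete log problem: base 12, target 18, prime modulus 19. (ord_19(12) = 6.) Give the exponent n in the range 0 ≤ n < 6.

3

Successive powers of 12 modulo 19:
  12^0=1  12^1=12  12^2=11  12^3=18
So 12^3 ≡ 18 (mod 19), giving n = 3.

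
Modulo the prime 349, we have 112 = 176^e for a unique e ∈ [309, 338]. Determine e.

323

Compute 176^309 mod 349 = 28, then multiply by 176 repeatedly:
  176^309=28  176^310=42  176^311=63  176^312=269  176^313=229
  176^314=169  176^315=79  176^316=293  176^317=265  176^318=223
  176^319=160  176^320=240  176^321=11  176^322=191  176^323=112
Found 112 at exponent 323.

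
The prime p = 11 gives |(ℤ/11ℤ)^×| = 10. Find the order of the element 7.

The order of 7 must divide p − 1 = 10 = 2 · 5.
Divisors: 1, 2, 5, 10.
Check each in increasing order: 7^1 ≡ 7;  7^2 ≡ 5;  7^5 ≡ 10;  7^10 ≡ 1.
Smallest exponent giving 1 is 10.

10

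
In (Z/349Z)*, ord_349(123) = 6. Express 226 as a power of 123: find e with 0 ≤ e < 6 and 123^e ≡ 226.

Successive powers of 123 modulo 349:
  123^0=1  123^1=123  123^2=122  123^3=348  123^4=226
So 123^4 ≡ 226 (mod 349), giving e = 4.

4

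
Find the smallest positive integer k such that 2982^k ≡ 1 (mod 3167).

3166

The order of 2982 must divide p − 1 = 3166 = 2 · 1583.
Divisors: 1, 2, 1583, 3166.
Check each in increasing order: 2982^1 ≡ 2982;  2982^2 ≡ 2555;  2982^1583 ≡ 3166;  2982^3166 ≡ 1.
Smallest exponent giving 1 is 3166.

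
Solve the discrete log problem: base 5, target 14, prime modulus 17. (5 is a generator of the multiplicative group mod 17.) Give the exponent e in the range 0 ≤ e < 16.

5

Successive powers of 5 modulo 17:
  5^0=1  5^1=5  5^2=8  5^3=6  5^4=13  5^5=14
So 5^5 ≡ 14 (mod 17), giving e = 5.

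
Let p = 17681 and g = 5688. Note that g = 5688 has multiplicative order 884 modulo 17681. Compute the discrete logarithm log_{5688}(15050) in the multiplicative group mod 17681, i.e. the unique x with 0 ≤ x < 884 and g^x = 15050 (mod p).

489

Baby-step giant-step with m = ceil(sqrt(884)) = 30.
Baby table (5688^j mod 17681 for j=0..29):
  0:1  1:5688  2:14795  3:10081  4:1245  5:9160  6:13854  7:15016
  8:11778  9:17636  10:9255  11:6103  12:6061  13:14699  14:12144  15:13086
  16:13839  17:420  18:2025  19:7869  20:8261  21:10151  22:10423  23:1631
  24:12284  25:13761  26:16462  27:14961  28:17196  29:17237
Giant step factor: 5688^(-30) ≡ 6250 (mod 17681).
Scan 15050·6250^i mod 17681 for i = 0, 1, …:
  i=0: 15050   i=1: 17261   i=2: 9469   i=3: 2943
  i=4: 5510   i=5: 12593   i=6: 8119   i=7: 16961
  i=8: 8655   i=9: 7571     …   i=15: 10453
  i=16: 17636
Match at i=16, j=9: x = 16·30 + 9 = 489.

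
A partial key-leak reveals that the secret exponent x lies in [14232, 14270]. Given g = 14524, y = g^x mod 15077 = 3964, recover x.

Compute 14524^14232 mod 15077 = 13222, then multiply by 14524 repeatedly:
  14524^14232=13222  14524^14233=579  14524^14234=11507  14524^14235=14200  14524^14236=2517
  14524^14237=10260  14524^14238=10249  14524^14239=1255  14524^14240=14604  14524^14241=5260
  14524^14242=1081  14524^14243=5287  14524^14244=1227  14524^14245=15011  14524^14246=6344
  14524^14247=4709  14524^14248=4244  14524^14249=5080  14524^14250=10159  14524^14251=5794
  14524^14252=7319  14524^14253=8306  14524^14254=5267  14524^14255=12287  14524^14256=5016
  14524^14257=320  14524^14258=3964
Found 3964 at exponent 14258.

14258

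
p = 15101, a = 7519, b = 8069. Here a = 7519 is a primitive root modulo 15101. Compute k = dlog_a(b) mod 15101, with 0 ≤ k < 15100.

Baby-step giant-step with m = ceil(sqrt(15100)) = 123.
Baby table (7519^j mod 15101 for j=0..122):
  0:1  1:7519  2:12318  3:4609  4:13377  5:9003  6:10875  7:12311
  8:12380  9:2656  10:6942  11:7842  12:9694  13:11760  14:7085  15:10888
  16:4351  17:6403  18:2169  19:14732  20:4073  21:59  22:5692  23:1914
  24:113  25:3991  26:2642  27:7383  28:1501  29:5572  30:5694  31:1851
  32:9648  33:13209  34:14295  35:10288  36:8150  37:15093  38:252  39:7163
  40:8431  41:13792  42:3481  43:3606  44:7219  45:6667  46:8954  47:4868
  48:12769  49:13054  50:11627  51:3724  52:3502  53:10495  54:9180  55:12850
  56:2952  57:12719  58:14629  59:14868  60:14890  61:14197  62:13375  63:9066
  64:1340  65:3093  66:727  67:14852  68:293  69:13422  70:35  71:6448
  72:8302  73:10305  74:64  75:13085  76:3100  77:8057  78:10472  79:2354
  80:1354  81:2652  82:7068  83:3873  84:6359  85:3555  86:1275  87:12691
  88:410  89:2186  90:6646  91:2065  92:2907  93:6586  94:3955  95:3776
  96:1864  97:1688  98:7232  99:13808  100:2977  101:4381  102:5458  103:9285
  104:1992  105:12757  106:13432  107:14821  108:8820  109:9089  110:8166  111:14589
  112:1027  113:5402  114:11049  115:6830  116:11370  117:4269  118:8986  119:3860
  120:14319  121:9532  122:1762
Giant step factor: 7519^(-123) ≡ 4591 (mod 15101).
Scan 8069·4591^i mod 15101 for i = 0, 1, …:
  i=0: 8069   i=1: 2026   i=2: 14251   i=3: 8809
  i=4: 1641   i=5: 13533   i=6: 4489   i=7: 11235
  i=8: 9970   i=9: 1139     …   i=41: 6964
  i=42: 2907
Match at i=42, j=92: k = 42·123 + 92 = 5258.

5258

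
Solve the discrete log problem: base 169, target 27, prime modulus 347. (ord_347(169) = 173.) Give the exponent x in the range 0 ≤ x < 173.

94

Baby-step giant-step with m = ceil(sqrt(173)) = 14.
Baby table (169^j mod 347 for j=0..13):
  0:1  1:169  2:107  3:39  4:345  5:9  6:133  7:269
  8:4  9:329  10:81  11:156  12:339  13:36
Giant step factor: 169^(-14) ≡ 332 (mod 347).
Scan 27·332^i mod 347 for i = 0, 1, …:
  i=0: 27   i=1: 289   i=2: 176   i=3: 136
  i=4: 42   i=5: 64   i=6: 81
Match at i=6, j=10: x = 6·14 + 10 = 94.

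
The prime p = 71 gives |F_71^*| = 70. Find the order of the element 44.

70

The order of 44 must divide p − 1 = 70 = 2 · 5 · 7.
Divisors: 1, 2, 5, 7, 10, 14, 35, 70.
Check each in increasing order: 44^1 ≡ 44;  44^2 ≡ 19;  44^5 ≡ 51;  44^7 ≡ 46;  44^10 ≡ 45;  44^14 ≡ 57;  44^35 ≡ 70;  44^70 ≡ 1.
Smallest exponent giving 1 is 70.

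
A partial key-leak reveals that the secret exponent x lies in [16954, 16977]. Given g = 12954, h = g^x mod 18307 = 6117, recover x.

Compute 12954^16954 mod 18307 = 16794, then multiply by 12954 repeatedly:
  12954^16954=16794  12954^16955=7395  12954^16956=12606  12954^16957=17991  12954^16958=7304
  12954^16959=5440  12954^16960=6117
Found 6117 at exponent 16960.

16960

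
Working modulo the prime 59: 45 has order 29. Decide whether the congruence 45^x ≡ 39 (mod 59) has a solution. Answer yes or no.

39 ∈ ⟨45⟩ iff 39^29 ≡ 1 (mod 59), since |⟨45⟩| = 29.
39^29 mod 59 = 58.
Since 58 ≠ 1, 39 does not lie in the subgroup.

no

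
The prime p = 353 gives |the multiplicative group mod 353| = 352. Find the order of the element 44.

88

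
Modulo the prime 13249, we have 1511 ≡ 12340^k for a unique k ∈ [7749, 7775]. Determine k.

7749

Compute 12340^7749 mod 13249 = 1511, then multiply by 12340 repeatedly:
  12340^7749=1511
Found 1511 at exponent 7749.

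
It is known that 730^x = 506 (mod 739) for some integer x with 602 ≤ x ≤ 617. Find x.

604

Compute 730^602 mod 739 = 727, then multiply by 730 repeatedly:
  730^602=727  730^603=108  730^604=506
Found 506 at exponent 604.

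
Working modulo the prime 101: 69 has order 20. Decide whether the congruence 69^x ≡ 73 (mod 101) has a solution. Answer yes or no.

⟨69⟩ has order 20; its elements mod 101 are {1, 6, 10, 14, 17, 32, 36, 39, 41, 44, 57, 60, 62, 65, 69, 84, 87, 91, 95, 100}.
73 is not in this set.

no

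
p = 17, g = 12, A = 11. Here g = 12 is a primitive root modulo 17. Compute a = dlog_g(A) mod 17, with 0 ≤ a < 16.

3

Successive powers of 12 modulo 17:
  12^0=1  12^1=12  12^2=8  12^3=11
So 12^3 ≡ 11 (mod 17), giving a = 3.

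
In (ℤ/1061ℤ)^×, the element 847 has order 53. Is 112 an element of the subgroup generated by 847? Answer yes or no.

yes

112 ∈ ⟨847⟩ iff 112^53 ≡ 1 (mod 1061), since |⟨847⟩| = 53.
112^53 mod 1061 = 1.
Since 1 = 1, 112 lies in the subgroup.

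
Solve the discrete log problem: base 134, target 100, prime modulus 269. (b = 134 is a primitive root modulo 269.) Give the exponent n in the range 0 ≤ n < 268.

118

Baby-step giant-step with m = ceil(sqrt(268)) = 17.
Baby table (134^j mod 269 for j=0..16):
  0:1  1:134  2:202  3:168  4:185  5:42  6:248  7:145
  8:62  9:238  10:150  11:194  12:172  13:183  14:43  15:113
  16:78
Giant step factor: 134^(-17) ≡ 200 (mod 269).
Scan 100·200^i mod 269 for i = 0, 1, …:
  i=0: 100   i=1: 94   i=2: 239   i=3: 187
  i=4: 9   i=5: 186   i=6: 78
Match at i=6, j=16: n = 6·17 + 16 = 118.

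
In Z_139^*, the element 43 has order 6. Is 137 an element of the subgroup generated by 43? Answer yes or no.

⟨43⟩ has order 6; its elements mod 139 are {1, 42, 43, 96, 97, 138}.
137 is not in this set.

no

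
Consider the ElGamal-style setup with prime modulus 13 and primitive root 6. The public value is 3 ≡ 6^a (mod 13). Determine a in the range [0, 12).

8

Successive powers of 6 modulo 13:
  6^0=1  6^1=6  6^2=10  6^3=8  6^4=9  6^5=2
  6^6=12  6^7=7  6^8=3
So 6^8 ≡ 3 (mod 13), giving a = 8.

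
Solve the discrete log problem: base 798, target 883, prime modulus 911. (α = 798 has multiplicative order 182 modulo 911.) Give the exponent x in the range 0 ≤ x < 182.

138

Baby-step giant-step with m = ceil(sqrt(182)) = 14.
Baby table (798^j mod 911 for j=0..13):
  0:1  1:798  2:15  3:127  4:225  5:83  6:642  7:334
  8:520  9:455  10:512  11:448  12:392  13:343
Giant step factor: 798^(-14) ≡ 900 (mod 911).
Scan 883·900^i mod 911 for i = 0, 1, …:
  i=0: 883   i=1: 308   i=2: 256   i=3: 828
  i=4: 2   i=5: 889   i=6: 242   i=7: 71
  i=8: 130   i=9: 392
Match at i=9, j=12: x = 9·14 + 12 = 138.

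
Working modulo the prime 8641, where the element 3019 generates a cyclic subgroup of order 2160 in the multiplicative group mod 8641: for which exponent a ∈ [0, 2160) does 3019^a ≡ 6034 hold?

1109

Baby-step giant-step with m = ceil(sqrt(2160)) = 47.
Baby table (3019^j mod 8641 for j=0..46):
  0:1  1:3019  2:6747  3:2356  4:1221  5:5133  6:3214  7:7864
  8:4589  9:2668  10:1280  11:1793  12:3801  13:8612  14:7500  15:3080
  16:804  17:7796  18:6681  19:1845  20:5251  21:5175  22:397  23:6085
  24:8490  25:2104  26:841  27:7166  28:5731  29:2607  30:7223  31:4994
  32:6982  33:3259  34:5463  35:5769  36:4996  37:4379  38:8112  39:1534
  40:8211  41:6621  42:2166  43:6558  44:2071  45:4906  46:540
Giant step factor: 3019^(-47) ≡ 2991 (mod 8641).
Scan 6034·2991^i mod 8641 for i = 0, 1, …:
  i=0: 6034   i=1: 5286   i=2: 6037   i=3: 5618
  i=4: 5334   i=5: 2708   i=6: 3011   i=7: 1979
  i=8: 104   i=9: 8629     …   i=22: 7938
  i=23: 5731
Match at i=23, j=28: a = 23·47 + 28 = 1109.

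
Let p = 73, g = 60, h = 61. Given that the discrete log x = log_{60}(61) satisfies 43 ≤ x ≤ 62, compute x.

Compute 60^43 mod 73 = 53, then multiply by 60 repeatedly:
  60^43=53  60^44=41  60^45=51  60^46=67  60^47=5
  60^48=8  60^49=42  60^50=38  60^51=17  60^52=71
  60^53=26  60^54=27  60^55=14  60^56=37  60^57=30
  60^58=48  60^59=33  60^60=9  60^61=29  60^62=61
Found 61 at exponent 62.

62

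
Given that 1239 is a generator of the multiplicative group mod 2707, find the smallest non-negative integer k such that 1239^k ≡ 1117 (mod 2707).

Baby-step giant-step with m = ceil(sqrt(2706)) = 53.
Baby table (1239^j mod 2707 for j=0..52):
  0:1  1:1239  2:252  3:923  4:1243  5:2501  6:1931  7:2228
  8:2059  9:1107  10:1831  11:143  12:1222  13:845  14:2053  15:1794
  16:319  17:19  18:1885  19:2081  20:1295  21:1961  22:1500  23:1498
  24:1727  25:1223  26:2084  27:2305  28:10  29:1562  30:2520  31:1109
  32:1602  33:647  34:361  35:624  36:1641  37:242  38:2068  39:1430
  40:1392  41:329  42:1581  43:1698  44:483  45:190  46:2608  47:1861
  48:2122  49:661  50:1465  51:1445  52:1028
Giant step factor: 1239^(-53) ≡ 307 (mod 2707).
Scan 1117·307^i mod 2707 for i = 0, 1, …:
  i=0: 1117   i=1: 1837   i=2: 903   i=3: 1107
Match at i=3, j=9: k = 3·53 + 9 = 168.

168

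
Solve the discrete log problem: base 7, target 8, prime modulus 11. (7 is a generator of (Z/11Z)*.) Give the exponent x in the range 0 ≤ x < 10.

9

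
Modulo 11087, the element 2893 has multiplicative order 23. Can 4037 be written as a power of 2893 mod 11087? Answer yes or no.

⟨2893⟩ has order 23; its elements mod 11087 are {1, 579, 910, 1498, 2556, 2631, 2893, 3253, 3873, 4037, 4430, 5011, 5353, 5801, 6114, 6719, 7662, 8777, 9153, 9784, 9851, 10505, 10566}.
4037 is in this set.

yes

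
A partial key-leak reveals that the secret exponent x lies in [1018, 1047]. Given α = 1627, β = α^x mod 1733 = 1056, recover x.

Compute 1627^1018 mod 1733 = 872, then multiply by 1627 repeatedly:
  1627^1018=872  1627^1019=1150  1627^1020=1143  1627^1021=152  1627^1022=1218
  1627^1023=867  1627^1024=1680  1627^1025=419  1627^1026=644  1627^1027=1056
Found 1056 at exponent 1027.

1027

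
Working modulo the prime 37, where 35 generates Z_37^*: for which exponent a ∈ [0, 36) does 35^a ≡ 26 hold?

Successive powers of 35 modulo 37:
  35^0=1  35^1=35  35^2=4  35^3=29  35^4=16  35^5=5
  35^6=27  35^7=20  35^8=34  35^9=6  35^10=25  35^11=24
  35^12=26
So 35^12 ≡ 26 (mod 37), giving a = 12.

12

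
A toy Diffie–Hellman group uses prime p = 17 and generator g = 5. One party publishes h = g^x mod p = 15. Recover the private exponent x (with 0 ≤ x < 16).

14

Successive powers of 5 modulo 17:
  5^0=1  5^1=5  5^2=8  5^3=6  5^4=13  5^5=14
  5^6=2  5^7=10  5^8=16  5^9=12  5^10=9  5^11=11
  5^12=4  5^13=3  5^14=15
So 5^14 ≡ 15 (mod 17), giving x = 14.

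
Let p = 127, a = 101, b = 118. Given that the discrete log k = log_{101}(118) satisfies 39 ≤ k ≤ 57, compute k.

Compute 101^39 mod 127 = 102, then multiply by 101 repeatedly:
  101^39=102  101^40=15  101^41=118
Found 118 at exponent 41.

41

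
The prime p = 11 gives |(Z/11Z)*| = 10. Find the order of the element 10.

The order of 10 must divide p − 1 = 10 = 2 · 5.
Divisors: 1, 2, 5, 10.
Check each in increasing order: 10^1 ≡ 10;  10^2 ≡ 1.
Smallest exponent giving 1 is 2.

2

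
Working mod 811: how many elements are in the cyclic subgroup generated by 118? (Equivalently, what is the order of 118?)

The order of 118 must divide p − 1 = 810 = 2 · 3^4 · 5.
Divisors: 1, 2, 3, 5, 6, 9, 10, 15, 18, 27, 30, 45, 54, 81, 90, 135, 162, 270, 405, 810.
Check each in increasing order: 118^1 ≡ 118;  118^2 ≡ 137;  118^3 ≡ 757;  118^5 ≡ 712;  118^6 ≡ 483;  118^9 ≡ 681;  118^10 ≡ 69;  118^15 ≡ 468;  118^18 ≡ 680;  118^27 ≡ 810;  118^30 ≡ 54;  118^45 ≡ 131;  118^54 ≡ 1.
Smallest exponent giving 1 is 54.

54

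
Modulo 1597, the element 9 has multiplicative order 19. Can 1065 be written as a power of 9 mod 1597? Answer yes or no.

yes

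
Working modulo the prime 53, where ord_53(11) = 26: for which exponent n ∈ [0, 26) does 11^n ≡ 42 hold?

14

Successive powers of 11 modulo 53:
  11^0=1  11^1=11  11^2=15  11^3=6  11^4=13  11^5=37
  11^6=36  11^7=25  11^8=10  11^9=4  11^10=44  11^11=7
  11^12=24  11^13=52  11^14=42
So 11^14 ≡ 42 (mod 53), giving n = 14.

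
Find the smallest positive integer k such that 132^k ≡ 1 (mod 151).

10

The order of 132 must divide p − 1 = 150 = 2 · 3 · 5^2.
Divisors: 1, 2, 3, 5, 6, 10, 15, 25, 30, 50, 75, 150.
Check each in increasing order: 132^1 ≡ 132;  132^2 ≡ 59;  132^3 ≡ 87;  132^5 ≡ 150;  132^6 ≡ 19;  132^10 ≡ 1.
Smallest exponent giving 1 is 10.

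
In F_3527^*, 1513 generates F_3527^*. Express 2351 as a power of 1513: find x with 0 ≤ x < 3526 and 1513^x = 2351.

2405

Baby-step giant-step with m = ceil(sqrt(3526)) = 60.
Baby table (1513^j mod 3527 for j=0..59):
  0:1  1:1513  2:146  3:2224  4:154  5:220  6:1322  7:377
  8:2554  9:2137  10:2549  11:1626  12:1819  13:1087  14:1049  15:3514
  16:1493  17:1629  18:2831  19:1525  20:667  21:449  22:2153  23:2068
  24:435  25:2133  26:24  27:1042  28:3504  29:471  30:169  31:1753
  32:3512  33:1994  34:1337  35:1910  36:1217  37:227  38:1332  39:1399
  40:487  41:3215  42:562  43:299  44:931  45:1330  46:1900  47:195
  48:2294  49:254  50:3386  51:1814  52:576  53:319  54:2975  55:723
  56:529  57:3275  58:3167  59:2005
Giant step factor: 1513^(-60) ≡ 1145 (mod 3527).
Scan 2351·1145^i mod 3527 for i = 0, 1, …:
  i=0: 2351   i=1: 794   i=2: 2691   i=3: 2124
  i=4: 1877   i=5: 1222   i=6: 2498   i=7: 3340
  i=8: 1032   i=9: 95     …   i=39: 1833
  i=40: 220
Match at i=40, j=5: x = 40·60 + 5 = 2405.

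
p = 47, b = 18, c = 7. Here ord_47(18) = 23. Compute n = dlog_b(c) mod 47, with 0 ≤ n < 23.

Successive powers of 18 modulo 47:
  18^0=1  18^1=18  18^2=42  18^3=4  18^4=25  18^5=27
  18^6=16  18^7=6  18^8=14  18^9=17  18^10=24  18^11=9
  18^12=21  18^13=2  18^14=36  18^15=37  18^16=8  18^17=3
  18^18=7
So 18^18 ≡ 7 (mod 47), giving n = 18.

18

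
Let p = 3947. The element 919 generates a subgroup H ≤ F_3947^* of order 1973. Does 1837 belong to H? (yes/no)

no

1837 ∈ ⟨919⟩ iff 1837^1973 ≡ 1 (mod 3947), since |⟨919⟩| = 1973.
1837^1973 mod 3947 = 3946.
Since 3946 ≠ 1, 1837 does not lie in the subgroup.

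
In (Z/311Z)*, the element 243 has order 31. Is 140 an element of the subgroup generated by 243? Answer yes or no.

140 ∈ ⟨243⟩ iff 140^31 ≡ 1 (mod 311), since |⟨243⟩| = 31.
140^31 mod 311 = 1.
Since 1 = 1, 140 lies in the subgroup.

yes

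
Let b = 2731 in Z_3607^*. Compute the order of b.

The order of 2731 must divide p − 1 = 3606 = 2 · 3 · 601.
Divisors: 1, 2, 3, 6, 601, 1202, 1803, 3606.
Check each in increasing order: 2731^1 ≡ 2731;  2731^2 ≡ 2692;  2731^3 ≡ 786;  2731^6 ≡ 999;  2731^601 ≡ 3606;  2731^1202 ≡ 1.
Smallest exponent giving 1 is 1202.

1202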